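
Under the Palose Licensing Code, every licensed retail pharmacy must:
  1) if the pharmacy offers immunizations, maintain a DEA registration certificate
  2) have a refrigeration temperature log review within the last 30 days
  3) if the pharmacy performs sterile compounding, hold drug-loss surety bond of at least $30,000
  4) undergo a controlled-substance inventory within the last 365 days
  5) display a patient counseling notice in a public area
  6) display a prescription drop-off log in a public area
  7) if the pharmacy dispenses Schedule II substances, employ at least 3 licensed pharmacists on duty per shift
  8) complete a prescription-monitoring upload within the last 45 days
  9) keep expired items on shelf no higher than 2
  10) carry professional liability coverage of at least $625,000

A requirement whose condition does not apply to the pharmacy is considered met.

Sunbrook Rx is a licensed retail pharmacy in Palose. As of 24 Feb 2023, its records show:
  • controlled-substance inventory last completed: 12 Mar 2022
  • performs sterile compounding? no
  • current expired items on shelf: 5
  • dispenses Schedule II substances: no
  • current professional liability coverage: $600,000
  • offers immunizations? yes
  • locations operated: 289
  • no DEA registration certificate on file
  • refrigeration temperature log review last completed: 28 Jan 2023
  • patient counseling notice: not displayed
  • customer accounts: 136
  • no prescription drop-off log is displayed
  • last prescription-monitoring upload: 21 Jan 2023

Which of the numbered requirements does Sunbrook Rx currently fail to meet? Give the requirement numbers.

1. condition 'offers immunizations' holds; DEA registration certificate absent → not met
2. refrigeration temperature log review 27 days ago vs limit 30 → met
3. condition 'performs sterile compounding' does not hold → requirement n/a → met
4. controlled-substance inventory 349 days ago vs limit 365 → met
5. patient counseling notice absent → not met
6. prescription drop-off log absent → not met
7. condition 'dispenses Schedule II substances' does not hold → requirement n/a → met
8. prescription-monitoring upload 34 days ago vs limit 45 → met
9. expired items on shelf 5 > 2 → not met
10. professional liability coverage $600,000 < $625,000 → not met
Not met: 1, 5, 6, 9, 10

1, 5, 6, 9, 10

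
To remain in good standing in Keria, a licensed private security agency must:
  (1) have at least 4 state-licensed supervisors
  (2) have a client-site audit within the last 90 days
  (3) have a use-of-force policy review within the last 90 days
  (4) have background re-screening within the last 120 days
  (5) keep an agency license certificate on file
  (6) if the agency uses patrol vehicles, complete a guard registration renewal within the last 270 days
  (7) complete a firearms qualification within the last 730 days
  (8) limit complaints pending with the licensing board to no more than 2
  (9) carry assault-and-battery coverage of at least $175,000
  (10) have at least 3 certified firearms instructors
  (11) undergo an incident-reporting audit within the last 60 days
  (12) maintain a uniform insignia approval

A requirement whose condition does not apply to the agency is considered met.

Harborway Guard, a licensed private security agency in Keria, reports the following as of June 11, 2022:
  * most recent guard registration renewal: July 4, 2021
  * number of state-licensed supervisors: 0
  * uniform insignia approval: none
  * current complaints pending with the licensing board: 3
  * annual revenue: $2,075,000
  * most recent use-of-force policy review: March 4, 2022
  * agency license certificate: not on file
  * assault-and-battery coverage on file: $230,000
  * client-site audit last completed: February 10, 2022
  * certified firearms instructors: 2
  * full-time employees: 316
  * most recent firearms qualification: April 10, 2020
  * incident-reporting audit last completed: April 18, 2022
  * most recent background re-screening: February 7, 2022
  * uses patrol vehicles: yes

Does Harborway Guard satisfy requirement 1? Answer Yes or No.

1. state-licensed supervisors 0 < 4 → not met

No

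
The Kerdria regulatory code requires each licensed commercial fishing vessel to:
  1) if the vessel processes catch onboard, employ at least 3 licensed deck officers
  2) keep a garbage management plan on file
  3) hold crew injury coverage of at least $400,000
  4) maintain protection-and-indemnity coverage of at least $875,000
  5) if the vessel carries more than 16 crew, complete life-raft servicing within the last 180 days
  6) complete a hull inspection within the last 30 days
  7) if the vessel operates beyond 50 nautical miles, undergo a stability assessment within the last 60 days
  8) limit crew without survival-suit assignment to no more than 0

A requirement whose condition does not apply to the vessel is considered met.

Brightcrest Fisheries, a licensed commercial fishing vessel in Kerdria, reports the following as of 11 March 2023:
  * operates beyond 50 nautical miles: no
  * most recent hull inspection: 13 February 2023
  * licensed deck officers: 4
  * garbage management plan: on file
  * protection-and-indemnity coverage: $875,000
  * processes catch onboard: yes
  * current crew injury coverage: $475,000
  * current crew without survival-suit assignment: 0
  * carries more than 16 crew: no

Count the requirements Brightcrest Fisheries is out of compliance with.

0

1. condition 'processes catch onboard' holds; licensed deck officers 4 ≥ 3 → met
2. garbage management plan present → met
3. crew injury coverage $475,000 ≥ $400,000 → met
4. protection-and-indemnity coverage $875,000 ≥ $875,000 → met
5. condition 'carries more than 16 crew' does not hold → requirement n/a → met
6. hull inspection 26 days ago vs limit 30 → met
7. condition 'operates beyond 50 nautical miles' does not hold → requirement n/a → met
8. crew without survival-suit assignment 0 ≤ 0 → met
Not met: 0 of 8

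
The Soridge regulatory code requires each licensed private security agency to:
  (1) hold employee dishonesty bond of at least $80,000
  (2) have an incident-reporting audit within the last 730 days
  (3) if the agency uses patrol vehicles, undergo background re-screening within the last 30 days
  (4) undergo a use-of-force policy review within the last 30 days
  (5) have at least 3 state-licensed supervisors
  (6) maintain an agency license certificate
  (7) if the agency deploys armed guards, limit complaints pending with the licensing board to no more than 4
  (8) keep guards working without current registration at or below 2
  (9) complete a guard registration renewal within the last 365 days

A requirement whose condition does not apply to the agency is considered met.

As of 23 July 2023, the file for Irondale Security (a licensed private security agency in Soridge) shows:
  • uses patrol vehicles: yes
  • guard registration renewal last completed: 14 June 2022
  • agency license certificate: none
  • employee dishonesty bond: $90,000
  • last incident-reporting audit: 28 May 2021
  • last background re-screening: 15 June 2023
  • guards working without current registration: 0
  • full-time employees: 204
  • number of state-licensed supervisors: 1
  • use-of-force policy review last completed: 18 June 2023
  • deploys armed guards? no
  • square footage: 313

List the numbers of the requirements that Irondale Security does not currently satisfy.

2, 3, 4, 5, 6, 9

1. employee dishonesty bond $90,000 ≥ $80,000 → met
2. incident-reporting audit 786 days ago vs limit 730 → not met
3. condition 'uses patrol vehicles' holds; background re-screening 38 days ago vs limit 30 → not met
4. use-of-force policy review 35 days ago vs limit 30 → not met
5. state-licensed supervisors 1 < 3 → not met
6. agency license certificate absent → not met
7. condition 'deploys armed guards' does not hold → requirement n/a → met
8. guards working without current registration 0 ≤ 2 → met
9. guard registration renewal 404 days ago vs limit 365 → not met
Not met: 2, 3, 4, 5, 6, 9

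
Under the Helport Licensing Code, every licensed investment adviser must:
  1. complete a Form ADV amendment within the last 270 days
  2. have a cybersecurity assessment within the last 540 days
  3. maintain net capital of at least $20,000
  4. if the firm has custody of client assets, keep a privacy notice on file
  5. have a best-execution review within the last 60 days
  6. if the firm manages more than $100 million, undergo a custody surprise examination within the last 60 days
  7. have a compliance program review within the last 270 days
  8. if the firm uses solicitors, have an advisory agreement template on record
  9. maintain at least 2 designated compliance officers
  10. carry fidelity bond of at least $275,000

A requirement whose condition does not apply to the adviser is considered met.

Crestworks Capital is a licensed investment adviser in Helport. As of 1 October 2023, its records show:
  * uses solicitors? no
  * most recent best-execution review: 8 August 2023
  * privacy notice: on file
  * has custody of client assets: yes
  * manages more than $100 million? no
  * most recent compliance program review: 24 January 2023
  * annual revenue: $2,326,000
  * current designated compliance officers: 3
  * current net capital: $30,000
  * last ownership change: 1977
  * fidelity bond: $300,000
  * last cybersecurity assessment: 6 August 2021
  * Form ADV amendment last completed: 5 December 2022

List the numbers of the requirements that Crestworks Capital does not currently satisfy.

1. Form ADV amendment 300 days ago vs limit 270 → not met
2. cybersecurity assessment 786 days ago vs limit 540 → not met
3. net capital $30,000 ≥ $20,000 → met
4. condition 'has custody of client assets' holds; privacy notice present → met
5. best-execution review 54 days ago vs limit 60 → met
6. condition 'manages more than $100 million' does not hold → requirement n/a → met
7. compliance program review 250 days ago vs limit 270 → met
8. condition 'uses solicitors' does not hold → requirement n/a → met
9. designated compliance officers 3 ≥ 2 → met
10. fidelity bond $300,000 ≥ $275,000 → met
Not met: 1, 2

1, 2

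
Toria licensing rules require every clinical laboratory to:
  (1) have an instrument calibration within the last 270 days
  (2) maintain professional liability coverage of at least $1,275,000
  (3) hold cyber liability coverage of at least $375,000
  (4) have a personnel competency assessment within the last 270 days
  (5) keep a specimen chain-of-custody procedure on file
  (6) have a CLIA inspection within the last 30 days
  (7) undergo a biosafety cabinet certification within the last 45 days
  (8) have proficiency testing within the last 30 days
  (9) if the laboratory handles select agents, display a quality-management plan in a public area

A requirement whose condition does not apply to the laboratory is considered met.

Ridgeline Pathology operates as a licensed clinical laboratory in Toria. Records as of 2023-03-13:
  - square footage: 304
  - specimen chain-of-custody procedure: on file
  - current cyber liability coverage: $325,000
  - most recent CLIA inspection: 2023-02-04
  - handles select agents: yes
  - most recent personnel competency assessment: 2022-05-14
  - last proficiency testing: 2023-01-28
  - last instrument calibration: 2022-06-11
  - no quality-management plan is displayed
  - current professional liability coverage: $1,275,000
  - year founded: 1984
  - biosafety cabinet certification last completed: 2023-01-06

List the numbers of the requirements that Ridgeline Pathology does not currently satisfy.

1. instrument calibration 275 days ago vs limit 270 → not met
2. professional liability coverage $1,275,000 ≥ $1,275,000 → met
3. cyber liability coverage $325,000 < $375,000 → not met
4. personnel competency assessment 303 days ago vs limit 270 → not met
5. specimen chain-of-custody procedure present → met
6. CLIA inspection 37 days ago vs limit 30 → not met
7. biosafety cabinet certification 66 days ago vs limit 45 → not met
8. proficiency testing 44 days ago vs limit 30 → not met
9. condition 'handles select agents' holds; quality-management plan absent → not met
Not met: 1, 3, 4, 6, 7, 8, 9

1, 3, 4, 6, 7, 8, 9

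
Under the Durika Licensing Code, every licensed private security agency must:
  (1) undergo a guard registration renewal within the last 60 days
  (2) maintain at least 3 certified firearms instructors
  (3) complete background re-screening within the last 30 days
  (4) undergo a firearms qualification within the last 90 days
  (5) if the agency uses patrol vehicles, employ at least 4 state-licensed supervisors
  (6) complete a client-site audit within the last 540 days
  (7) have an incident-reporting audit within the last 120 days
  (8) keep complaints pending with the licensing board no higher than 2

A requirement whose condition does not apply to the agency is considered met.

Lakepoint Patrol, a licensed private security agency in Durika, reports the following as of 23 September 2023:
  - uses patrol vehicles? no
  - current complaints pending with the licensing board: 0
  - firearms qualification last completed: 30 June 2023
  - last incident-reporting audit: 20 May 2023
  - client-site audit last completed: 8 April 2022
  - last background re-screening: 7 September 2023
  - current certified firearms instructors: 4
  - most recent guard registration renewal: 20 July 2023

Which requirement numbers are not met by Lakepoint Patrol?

1, 7

1. guard registration renewal 65 days ago vs limit 60 → not met
2. certified firearms instructors 4 ≥ 3 → met
3. background re-screening 16 days ago vs limit 30 → met
4. firearms qualification 85 days ago vs limit 90 → met
5. condition 'uses patrol vehicles' does not hold → requirement n/a → met
6. client-site audit 533 days ago vs limit 540 → met
7. incident-reporting audit 126 days ago vs limit 120 → not met
8. complaints pending with the licensing board 0 ≤ 2 → met
Not met: 1, 7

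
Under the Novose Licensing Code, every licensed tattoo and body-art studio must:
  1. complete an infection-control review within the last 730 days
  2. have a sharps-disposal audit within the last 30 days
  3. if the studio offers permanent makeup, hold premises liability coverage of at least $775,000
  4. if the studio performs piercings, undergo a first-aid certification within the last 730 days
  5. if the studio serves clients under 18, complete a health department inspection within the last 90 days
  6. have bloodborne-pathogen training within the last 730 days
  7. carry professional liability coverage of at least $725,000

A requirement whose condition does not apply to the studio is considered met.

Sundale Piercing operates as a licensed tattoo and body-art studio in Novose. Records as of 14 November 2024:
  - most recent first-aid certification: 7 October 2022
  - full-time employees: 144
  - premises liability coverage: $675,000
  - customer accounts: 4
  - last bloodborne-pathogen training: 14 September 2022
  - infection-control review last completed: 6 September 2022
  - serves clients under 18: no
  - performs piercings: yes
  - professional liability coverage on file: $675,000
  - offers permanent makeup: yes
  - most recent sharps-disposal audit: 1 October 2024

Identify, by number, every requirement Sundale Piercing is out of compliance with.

1. infection-control review 800 days ago vs limit 730 → not met
2. sharps-disposal audit 44 days ago vs limit 30 → not met
3. condition 'offers permanent makeup' holds; premises liability coverage $675,000 < $775,000 → not met
4. condition 'performs piercings' holds; first-aid certification 769 days ago vs limit 730 → not met
5. condition 'serves clients under 18' does not hold → requirement n/a → met
6. bloodborne-pathogen training 792 days ago vs limit 730 → not met
7. professional liability coverage $675,000 < $725,000 → not met
Not met: 1, 2, 3, 4, 6, 7

1, 2, 3, 4, 6, 7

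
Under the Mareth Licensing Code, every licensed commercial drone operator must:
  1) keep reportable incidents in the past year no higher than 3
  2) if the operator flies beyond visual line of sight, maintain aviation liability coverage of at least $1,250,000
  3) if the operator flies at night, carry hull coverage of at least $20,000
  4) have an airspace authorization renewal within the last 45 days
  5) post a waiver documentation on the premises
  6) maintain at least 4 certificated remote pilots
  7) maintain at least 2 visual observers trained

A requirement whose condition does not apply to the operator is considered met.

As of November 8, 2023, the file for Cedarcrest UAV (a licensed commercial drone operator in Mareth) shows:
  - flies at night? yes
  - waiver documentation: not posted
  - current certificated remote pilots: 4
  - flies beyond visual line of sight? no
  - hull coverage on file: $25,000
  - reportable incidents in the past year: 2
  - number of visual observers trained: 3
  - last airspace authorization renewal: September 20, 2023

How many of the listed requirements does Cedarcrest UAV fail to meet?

1. reportable incidents in the past year 2 ≤ 3 → met
2. condition 'flies beyond visual line of sight' does not hold → requirement n/a → met
3. condition 'flies at night' holds; hull coverage $25,000 ≥ $20,000 → met
4. airspace authorization renewal 49 days ago vs limit 45 → not met
5. waiver documentation absent → not met
6. certificated remote pilots 4 ≥ 4 → met
7. visual observers trained 3 ≥ 2 → met
Not met: 2 of 7

2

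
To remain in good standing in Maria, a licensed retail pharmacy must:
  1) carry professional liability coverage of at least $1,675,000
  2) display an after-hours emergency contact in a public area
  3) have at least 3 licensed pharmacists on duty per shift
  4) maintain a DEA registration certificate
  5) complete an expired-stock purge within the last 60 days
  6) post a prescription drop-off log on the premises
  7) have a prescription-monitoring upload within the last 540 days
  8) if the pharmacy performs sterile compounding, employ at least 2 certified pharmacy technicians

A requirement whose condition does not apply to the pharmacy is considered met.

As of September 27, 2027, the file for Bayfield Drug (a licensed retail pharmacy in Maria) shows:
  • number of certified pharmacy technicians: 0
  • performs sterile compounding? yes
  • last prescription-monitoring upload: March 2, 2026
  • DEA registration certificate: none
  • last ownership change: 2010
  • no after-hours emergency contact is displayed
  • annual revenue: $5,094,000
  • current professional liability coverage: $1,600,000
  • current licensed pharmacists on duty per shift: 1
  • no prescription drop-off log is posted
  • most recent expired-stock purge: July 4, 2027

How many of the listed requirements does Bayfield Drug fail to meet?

1. professional liability coverage $1,600,000 < $1,675,000 → not met
2. after-hours emergency contact absent → not met
3. licensed pharmacists on duty per shift 1 < 3 → not met
4. DEA registration certificate absent → not met
5. expired-stock purge 85 days ago vs limit 60 → not met
6. prescription drop-off log absent → not met
7. prescription-monitoring upload 574 days ago vs limit 540 → not met
8. condition 'performs sterile compounding' holds; certified pharmacy technicians 0 < 2 → not met
Not met: 8 of 8

8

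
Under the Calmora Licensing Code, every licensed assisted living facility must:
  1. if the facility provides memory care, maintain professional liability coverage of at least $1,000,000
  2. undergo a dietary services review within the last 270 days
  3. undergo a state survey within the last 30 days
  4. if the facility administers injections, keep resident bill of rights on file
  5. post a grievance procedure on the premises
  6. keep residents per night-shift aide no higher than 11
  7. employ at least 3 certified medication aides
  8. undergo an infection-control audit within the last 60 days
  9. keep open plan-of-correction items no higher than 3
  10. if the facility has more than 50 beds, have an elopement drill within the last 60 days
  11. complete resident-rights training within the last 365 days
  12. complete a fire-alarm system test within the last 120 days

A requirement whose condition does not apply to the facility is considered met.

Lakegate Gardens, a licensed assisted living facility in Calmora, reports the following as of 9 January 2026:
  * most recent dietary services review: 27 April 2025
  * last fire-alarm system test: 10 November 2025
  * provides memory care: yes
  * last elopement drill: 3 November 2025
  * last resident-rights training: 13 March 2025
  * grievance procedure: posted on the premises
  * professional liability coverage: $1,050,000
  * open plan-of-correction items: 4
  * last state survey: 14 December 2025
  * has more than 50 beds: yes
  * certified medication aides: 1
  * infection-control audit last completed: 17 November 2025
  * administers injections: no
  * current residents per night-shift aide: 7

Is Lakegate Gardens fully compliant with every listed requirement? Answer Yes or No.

1. condition 'provides memory care' holds; professional liability coverage $1,050,000 ≥ $1,000,000 → met
2. dietary services review 257 days ago vs limit 270 → met
3. state survey 26 days ago vs limit 30 → met
4. condition 'administers injections' does not hold → requirement n/a → met
5. grievance procedure present → met
6. residents per night-shift aide 7 ≤ 11 → met
7. certified medication aides 1 < 3 → not met
8. infection-control audit 53 days ago vs limit 60 → met
9. open plan-of-correction items 4 > 3 → not met
10. condition 'has more than 50 beds' holds; elopement drill 67 days ago vs limit 60 → not met
11. resident-rights training 302 days ago vs limit 365 → met
12. fire-alarm system test 60 days ago vs limit 120 → met
Not met: 7, 9, 10

No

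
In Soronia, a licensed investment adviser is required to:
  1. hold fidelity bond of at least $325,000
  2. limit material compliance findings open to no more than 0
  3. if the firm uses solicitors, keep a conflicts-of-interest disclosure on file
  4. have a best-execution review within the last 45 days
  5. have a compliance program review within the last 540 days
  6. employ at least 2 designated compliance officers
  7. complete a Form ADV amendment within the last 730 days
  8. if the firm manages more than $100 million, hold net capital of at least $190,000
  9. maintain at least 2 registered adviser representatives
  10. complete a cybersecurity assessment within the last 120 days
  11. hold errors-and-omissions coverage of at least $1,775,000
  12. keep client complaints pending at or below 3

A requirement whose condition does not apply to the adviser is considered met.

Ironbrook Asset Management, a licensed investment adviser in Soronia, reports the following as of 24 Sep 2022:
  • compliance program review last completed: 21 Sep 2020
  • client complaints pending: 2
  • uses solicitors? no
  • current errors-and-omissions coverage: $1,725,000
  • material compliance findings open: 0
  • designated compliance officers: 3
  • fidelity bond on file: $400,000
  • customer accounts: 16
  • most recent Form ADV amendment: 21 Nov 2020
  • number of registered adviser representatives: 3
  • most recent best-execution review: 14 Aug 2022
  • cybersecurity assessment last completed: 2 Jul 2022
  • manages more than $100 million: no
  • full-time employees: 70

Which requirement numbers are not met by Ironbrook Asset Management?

5, 11

1. fidelity bond $400,000 ≥ $325,000 → met
2. material compliance findings open 0 ≤ 0 → met
3. condition 'uses solicitors' does not hold → requirement n/a → met
4. best-execution review 41 days ago vs limit 45 → met
5. compliance program review 733 days ago vs limit 540 → not met
6. designated compliance officers 3 ≥ 2 → met
7. Form ADV amendment 672 days ago vs limit 730 → met
8. condition 'manages more than $100 million' does not hold → requirement n/a → met
9. registered adviser representatives 3 ≥ 2 → met
10. cybersecurity assessment 84 days ago vs limit 120 → met
11. errors-and-omissions coverage $1,725,000 < $1,775,000 → not met
12. client complaints pending 2 ≤ 3 → met
Not met: 5, 11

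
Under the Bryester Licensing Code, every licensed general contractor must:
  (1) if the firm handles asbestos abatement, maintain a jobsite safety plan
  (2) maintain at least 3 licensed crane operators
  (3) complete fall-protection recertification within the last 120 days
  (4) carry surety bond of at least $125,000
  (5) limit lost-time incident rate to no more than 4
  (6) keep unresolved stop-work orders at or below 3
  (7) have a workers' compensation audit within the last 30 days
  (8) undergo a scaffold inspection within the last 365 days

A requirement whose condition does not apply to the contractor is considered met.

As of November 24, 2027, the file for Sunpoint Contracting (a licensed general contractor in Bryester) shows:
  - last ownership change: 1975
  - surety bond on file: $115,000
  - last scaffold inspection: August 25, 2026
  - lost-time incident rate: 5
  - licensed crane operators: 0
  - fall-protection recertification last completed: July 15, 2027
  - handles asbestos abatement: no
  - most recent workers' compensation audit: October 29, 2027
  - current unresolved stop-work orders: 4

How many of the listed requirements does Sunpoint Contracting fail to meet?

1. condition 'handles asbestos abatement' does not hold → requirement n/a → met
2. licensed crane operators 0 < 3 → not met
3. fall-protection recertification 132 days ago vs limit 120 → not met
4. surety bond $115,000 < $125,000 → not met
5. lost-time incident rate 5 > 4 → not met
6. unresolved stop-work orders 4 > 3 → not met
7. workers' compensation audit 26 days ago vs limit 30 → met
8. scaffold inspection 456 days ago vs limit 365 → not met
Not met: 6 of 8

6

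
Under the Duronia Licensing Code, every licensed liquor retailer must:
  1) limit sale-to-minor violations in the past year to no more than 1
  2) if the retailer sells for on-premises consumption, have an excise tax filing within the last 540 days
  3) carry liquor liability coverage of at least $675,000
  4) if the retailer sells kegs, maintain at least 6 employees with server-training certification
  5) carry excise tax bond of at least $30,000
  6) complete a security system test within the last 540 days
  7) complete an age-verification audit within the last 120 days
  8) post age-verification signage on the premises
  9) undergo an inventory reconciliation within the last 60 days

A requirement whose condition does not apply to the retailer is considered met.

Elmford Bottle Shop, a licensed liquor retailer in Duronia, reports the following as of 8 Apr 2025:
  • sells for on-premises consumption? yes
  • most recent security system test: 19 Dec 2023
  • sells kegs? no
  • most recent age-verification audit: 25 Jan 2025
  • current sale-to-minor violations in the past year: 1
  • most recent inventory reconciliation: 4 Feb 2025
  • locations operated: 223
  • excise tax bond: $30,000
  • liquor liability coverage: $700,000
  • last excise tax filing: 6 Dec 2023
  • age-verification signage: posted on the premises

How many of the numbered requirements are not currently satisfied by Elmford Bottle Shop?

1. sale-to-minor violations in the past year 1 ≤ 1 → met
2. condition 'sells for on-premises consumption' holds; excise tax filing 489 days ago vs limit 540 → met
3. liquor liability coverage $700,000 ≥ $675,000 → met
4. condition 'sells kegs' does not hold → requirement n/a → met
5. excise tax bond $30,000 ≥ $30,000 → met
6. security system test 476 days ago vs limit 540 → met
7. age-verification audit 73 days ago vs limit 120 → met
8. age-verification signage present → met
9. inventory reconciliation 63 days ago vs limit 60 → not met
Not met: 1 of 9

1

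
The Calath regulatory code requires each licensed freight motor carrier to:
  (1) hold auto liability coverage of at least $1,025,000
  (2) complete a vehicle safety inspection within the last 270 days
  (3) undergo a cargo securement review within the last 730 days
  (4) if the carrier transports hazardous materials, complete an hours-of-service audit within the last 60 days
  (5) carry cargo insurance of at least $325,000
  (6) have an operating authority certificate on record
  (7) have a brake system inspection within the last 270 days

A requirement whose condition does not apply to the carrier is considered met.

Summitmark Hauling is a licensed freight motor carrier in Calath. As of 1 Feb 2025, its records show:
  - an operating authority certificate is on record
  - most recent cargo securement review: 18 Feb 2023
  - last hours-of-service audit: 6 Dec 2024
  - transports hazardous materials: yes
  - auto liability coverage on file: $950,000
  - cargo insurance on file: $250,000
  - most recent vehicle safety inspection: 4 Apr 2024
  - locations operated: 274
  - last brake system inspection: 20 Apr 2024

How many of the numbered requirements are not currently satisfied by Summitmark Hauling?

4

1. auto liability coverage $950,000 < $1,025,000 → not met
2. vehicle safety inspection 303 days ago vs limit 270 → not met
3. cargo securement review 714 days ago vs limit 730 → met
4. condition 'transports hazardous materials' holds; hours-of-service audit 57 days ago vs limit 60 → met
5. cargo insurance $250,000 < $325,000 → not met
6. operating authority certificate present → met
7. brake system inspection 287 days ago vs limit 270 → not met
Not met: 4 of 7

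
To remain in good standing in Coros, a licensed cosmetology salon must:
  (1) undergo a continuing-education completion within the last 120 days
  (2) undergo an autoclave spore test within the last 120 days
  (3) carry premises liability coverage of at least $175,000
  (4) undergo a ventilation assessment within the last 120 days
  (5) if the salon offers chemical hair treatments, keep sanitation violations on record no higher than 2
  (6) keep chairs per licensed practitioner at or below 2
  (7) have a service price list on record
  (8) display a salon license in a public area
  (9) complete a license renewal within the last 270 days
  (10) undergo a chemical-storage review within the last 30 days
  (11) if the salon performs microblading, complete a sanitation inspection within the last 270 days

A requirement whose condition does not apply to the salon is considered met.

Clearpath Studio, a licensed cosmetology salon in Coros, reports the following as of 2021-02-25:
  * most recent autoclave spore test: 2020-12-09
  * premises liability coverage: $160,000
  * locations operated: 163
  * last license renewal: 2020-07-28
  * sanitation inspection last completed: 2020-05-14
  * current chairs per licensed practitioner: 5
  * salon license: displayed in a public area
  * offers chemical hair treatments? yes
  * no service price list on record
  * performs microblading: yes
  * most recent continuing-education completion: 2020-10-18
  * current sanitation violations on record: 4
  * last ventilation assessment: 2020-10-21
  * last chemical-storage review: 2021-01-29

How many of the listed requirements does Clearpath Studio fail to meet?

7

1. continuing-education completion 130 days ago vs limit 120 → not met
2. autoclave spore test 78 days ago vs limit 120 → met
3. premises liability coverage $160,000 < $175,000 → not met
4. ventilation assessment 127 days ago vs limit 120 → not met
5. condition 'offers chemical hair treatments' holds; sanitation violations on record 4 > 2 → not met
6. chairs per licensed practitioner 5 > 2 → not met
7. service price list absent → not met
8. salon license present → met
9. license renewal 212 days ago vs limit 270 → met
10. chemical-storage review 27 days ago vs limit 30 → met
11. condition 'performs microblading' holds; sanitation inspection 287 days ago vs limit 270 → not met
Not met: 7 of 11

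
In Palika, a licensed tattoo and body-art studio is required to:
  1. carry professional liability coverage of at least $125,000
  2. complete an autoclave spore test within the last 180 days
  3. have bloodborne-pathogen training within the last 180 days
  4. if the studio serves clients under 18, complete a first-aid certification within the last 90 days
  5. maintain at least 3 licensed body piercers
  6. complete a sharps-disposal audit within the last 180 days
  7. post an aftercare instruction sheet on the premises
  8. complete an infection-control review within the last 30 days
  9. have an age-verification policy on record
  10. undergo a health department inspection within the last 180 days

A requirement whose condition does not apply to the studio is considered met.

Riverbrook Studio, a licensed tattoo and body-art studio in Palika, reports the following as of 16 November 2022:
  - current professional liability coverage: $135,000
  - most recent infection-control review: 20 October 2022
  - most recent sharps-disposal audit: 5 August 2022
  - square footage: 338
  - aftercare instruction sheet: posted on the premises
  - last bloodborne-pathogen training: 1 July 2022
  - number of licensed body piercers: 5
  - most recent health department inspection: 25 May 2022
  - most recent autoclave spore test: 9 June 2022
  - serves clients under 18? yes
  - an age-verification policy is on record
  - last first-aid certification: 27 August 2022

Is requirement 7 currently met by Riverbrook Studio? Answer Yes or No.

Yes

7. aftercare instruction sheet present → met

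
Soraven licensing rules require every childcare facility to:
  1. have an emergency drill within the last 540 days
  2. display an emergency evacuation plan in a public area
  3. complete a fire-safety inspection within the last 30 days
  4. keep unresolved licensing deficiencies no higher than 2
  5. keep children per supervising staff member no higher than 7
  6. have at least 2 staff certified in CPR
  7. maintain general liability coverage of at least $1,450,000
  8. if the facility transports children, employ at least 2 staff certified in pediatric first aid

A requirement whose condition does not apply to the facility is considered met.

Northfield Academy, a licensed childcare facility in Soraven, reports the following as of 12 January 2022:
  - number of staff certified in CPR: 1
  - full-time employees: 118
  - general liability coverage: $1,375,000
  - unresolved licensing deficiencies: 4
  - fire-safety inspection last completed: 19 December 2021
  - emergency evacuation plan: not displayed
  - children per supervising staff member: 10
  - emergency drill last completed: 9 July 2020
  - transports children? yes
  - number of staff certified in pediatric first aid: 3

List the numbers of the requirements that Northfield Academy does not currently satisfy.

1. emergency drill 552 days ago vs limit 540 → not met
2. emergency evacuation plan absent → not met
3. fire-safety inspection 24 days ago vs limit 30 → met
4. unresolved licensing deficiencies 4 > 2 → not met
5. children per supervising staff member 10 > 7 → not met
6. staff certified in CPR 1 < 2 → not met
7. general liability coverage $1,375,000 < $1,450,000 → not met
8. condition 'transports children' holds; staff certified in pediatric first aid 3 ≥ 2 → met
Not met: 1, 2, 4, 5, 6, 7

1, 2, 4, 5, 6, 7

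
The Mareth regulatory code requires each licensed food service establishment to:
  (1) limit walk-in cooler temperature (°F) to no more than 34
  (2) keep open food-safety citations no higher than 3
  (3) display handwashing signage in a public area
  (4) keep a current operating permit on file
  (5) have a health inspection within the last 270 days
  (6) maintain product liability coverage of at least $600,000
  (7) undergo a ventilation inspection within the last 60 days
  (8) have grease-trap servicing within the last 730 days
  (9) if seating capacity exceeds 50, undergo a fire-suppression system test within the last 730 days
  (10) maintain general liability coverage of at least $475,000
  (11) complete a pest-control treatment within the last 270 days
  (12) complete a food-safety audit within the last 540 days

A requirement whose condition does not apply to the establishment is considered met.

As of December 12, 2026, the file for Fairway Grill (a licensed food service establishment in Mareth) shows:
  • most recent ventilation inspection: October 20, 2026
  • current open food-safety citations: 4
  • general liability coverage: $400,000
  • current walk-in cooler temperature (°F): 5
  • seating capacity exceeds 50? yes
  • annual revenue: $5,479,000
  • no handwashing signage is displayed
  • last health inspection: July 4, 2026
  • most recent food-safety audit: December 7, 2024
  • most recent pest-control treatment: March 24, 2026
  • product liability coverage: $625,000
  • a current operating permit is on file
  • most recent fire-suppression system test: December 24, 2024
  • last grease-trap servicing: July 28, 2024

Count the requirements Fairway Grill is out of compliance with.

5

1. walk-in cooler temperature (°F) 5 ≤ 34 → met
2. open food-safety citations 4 > 3 → not met
3. handwashing signage absent → not met
4. current operating permit present → met
5. health inspection 161 days ago vs limit 270 → met
6. product liability coverage $625,000 ≥ $600,000 → met
7. ventilation inspection 53 days ago vs limit 60 → met
8. grease-trap servicing 867 days ago vs limit 730 → not met
9. condition 'seating capacity exceeds 50' holds; fire-suppression system test 718 days ago vs limit 730 → met
10. general liability coverage $400,000 < $475,000 → not met
11. pest-control treatment 263 days ago vs limit 270 → met
12. food-safety audit 735 days ago vs limit 540 → not met
Not met: 5 of 12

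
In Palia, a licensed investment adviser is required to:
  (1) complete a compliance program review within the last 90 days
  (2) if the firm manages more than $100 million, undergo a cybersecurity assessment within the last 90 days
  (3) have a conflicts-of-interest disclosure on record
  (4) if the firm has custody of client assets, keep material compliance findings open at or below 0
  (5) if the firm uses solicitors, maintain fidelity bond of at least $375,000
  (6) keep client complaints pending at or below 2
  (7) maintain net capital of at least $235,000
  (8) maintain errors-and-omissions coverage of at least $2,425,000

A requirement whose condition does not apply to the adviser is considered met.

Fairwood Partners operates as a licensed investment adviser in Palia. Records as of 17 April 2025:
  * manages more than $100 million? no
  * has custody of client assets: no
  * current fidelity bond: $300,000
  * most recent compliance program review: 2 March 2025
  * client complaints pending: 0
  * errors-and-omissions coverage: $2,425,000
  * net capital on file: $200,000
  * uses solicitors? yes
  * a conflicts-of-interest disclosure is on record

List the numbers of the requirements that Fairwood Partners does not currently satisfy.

5, 7

1. compliance program review 46 days ago vs limit 90 → met
2. condition 'manages more than $100 million' does not hold → requirement n/a → met
3. conflicts-of-interest disclosure present → met
4. condition 'has custody of client assets' does not hold → requirement n/a → met
5. condition 'uses solicitors' holds; fidelity bond $300,000 < $375,000 → not met
6. client complaints pending 0 ≤ 2 → met
7. net capital $200,000 < $235,000 → not met
8. errors-and-omissions coverage $2,425,000 ≥ $2,425,000 → met
Not met: 5, 7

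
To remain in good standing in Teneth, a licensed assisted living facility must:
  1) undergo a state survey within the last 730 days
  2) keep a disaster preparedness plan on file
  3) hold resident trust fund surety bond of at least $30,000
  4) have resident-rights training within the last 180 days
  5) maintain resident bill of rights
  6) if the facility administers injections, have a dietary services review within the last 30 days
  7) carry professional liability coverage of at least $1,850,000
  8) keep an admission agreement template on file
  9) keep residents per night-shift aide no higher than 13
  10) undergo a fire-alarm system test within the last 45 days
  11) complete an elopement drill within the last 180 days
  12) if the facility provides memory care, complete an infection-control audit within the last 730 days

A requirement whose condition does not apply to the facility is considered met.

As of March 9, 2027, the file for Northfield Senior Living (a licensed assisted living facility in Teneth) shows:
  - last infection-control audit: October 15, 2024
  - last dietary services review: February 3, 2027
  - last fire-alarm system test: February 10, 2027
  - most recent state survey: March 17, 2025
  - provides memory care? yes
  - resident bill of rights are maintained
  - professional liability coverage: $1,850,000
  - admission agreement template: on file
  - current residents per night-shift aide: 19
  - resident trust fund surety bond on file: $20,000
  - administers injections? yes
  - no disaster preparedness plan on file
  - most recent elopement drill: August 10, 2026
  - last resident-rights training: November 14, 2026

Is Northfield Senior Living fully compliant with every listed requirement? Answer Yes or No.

No

1. state survey 722 days ago vs limit 730 → met
2. disaster preparedness plan absent → not met
3. resident trust fund surety bond $20,000 < $30,000 → not met
4. resident-rights training 115 days ago vs limit 180 → met
5. resident bill of rights present → met
6. condition 'administers injections' holds; dietary services review 34 days ago vs limit 30 → not met
7. professional liability coverage $1,850,000 ≥ $1,850,000 → met
8. admission agreement template present → met
9. residents per night-shift aide 19 > 13 → not met
10. fire-alarm system test 27 days ago vs limit 45 → met
11. elopement drill 211 days ago vs limit 180 → not met
12. condition 'provides memory care' holds; infection-control audit 875 days ago vs limit 730 → not met
Not met: 2, 3, 6, 9, 11, 12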